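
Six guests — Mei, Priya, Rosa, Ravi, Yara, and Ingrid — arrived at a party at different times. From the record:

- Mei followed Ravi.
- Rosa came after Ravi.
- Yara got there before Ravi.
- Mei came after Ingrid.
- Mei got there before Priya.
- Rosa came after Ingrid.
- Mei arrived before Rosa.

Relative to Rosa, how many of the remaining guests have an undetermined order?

Forced before Rosa: Ingrid, Mei, Ravi, and Yara.
That leaves Priya with no forced order relative to Rosa — 1.

1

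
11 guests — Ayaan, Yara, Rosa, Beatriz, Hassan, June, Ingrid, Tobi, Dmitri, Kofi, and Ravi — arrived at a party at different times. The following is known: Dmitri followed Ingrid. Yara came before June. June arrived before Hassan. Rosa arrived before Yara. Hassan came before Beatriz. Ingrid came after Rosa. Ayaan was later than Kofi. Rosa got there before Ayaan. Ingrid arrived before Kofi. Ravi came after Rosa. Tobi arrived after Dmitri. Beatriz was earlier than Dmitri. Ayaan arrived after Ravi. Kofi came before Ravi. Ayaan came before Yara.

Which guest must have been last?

Tobi

Every other guest has a chain of constraints placing them before Tobi, so Tobi is last.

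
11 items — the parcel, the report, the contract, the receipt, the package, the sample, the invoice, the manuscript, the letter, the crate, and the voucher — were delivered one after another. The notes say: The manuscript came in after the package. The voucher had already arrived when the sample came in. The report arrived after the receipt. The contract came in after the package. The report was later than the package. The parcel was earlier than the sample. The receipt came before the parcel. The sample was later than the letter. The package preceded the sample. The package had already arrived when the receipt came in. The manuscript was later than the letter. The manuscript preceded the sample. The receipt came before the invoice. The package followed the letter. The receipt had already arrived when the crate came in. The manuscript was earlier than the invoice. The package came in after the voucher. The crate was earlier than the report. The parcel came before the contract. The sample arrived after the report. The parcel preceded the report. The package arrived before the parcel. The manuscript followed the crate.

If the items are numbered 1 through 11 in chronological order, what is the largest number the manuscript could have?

9

The manuscript must come before the invoice and the sample — 2 items forced after it.
Everything else can be placed before the manuscript in some valid order, so the manuscript can sit as late as position 11 − 2 = 9.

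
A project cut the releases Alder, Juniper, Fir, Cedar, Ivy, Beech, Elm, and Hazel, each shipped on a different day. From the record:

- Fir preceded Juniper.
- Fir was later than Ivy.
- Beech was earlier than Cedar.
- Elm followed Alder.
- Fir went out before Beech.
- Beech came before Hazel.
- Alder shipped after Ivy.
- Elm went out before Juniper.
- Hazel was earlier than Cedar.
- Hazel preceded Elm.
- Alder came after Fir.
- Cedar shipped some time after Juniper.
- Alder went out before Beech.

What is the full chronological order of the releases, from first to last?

The constraints fix every adjacent pair, so only one ordering works:
Ivy → Fir → Alder → Beech → Hazel → Elm → Juniper → Cedar.

Ivy, Fir, Alder, Beech, Hazel, Elm, Juniper, Cedar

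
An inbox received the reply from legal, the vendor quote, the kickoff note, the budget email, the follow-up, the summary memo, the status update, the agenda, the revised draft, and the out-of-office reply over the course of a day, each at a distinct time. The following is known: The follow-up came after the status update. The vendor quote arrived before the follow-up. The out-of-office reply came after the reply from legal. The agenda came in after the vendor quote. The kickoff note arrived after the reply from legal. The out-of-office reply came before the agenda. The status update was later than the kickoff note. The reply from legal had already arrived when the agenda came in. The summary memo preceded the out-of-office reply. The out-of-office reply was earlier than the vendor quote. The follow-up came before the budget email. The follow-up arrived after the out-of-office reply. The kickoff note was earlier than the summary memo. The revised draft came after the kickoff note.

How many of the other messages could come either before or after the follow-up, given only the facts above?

2

Forced before the follow-up: the kickoff note, the out-of-office reply, the reply from legal, the status update, the summary memo, and the vendor quote; forced after the follow-up: the budget email.
That leaves the agenda and the revised draft with no forced order relative to the follow-up — 2.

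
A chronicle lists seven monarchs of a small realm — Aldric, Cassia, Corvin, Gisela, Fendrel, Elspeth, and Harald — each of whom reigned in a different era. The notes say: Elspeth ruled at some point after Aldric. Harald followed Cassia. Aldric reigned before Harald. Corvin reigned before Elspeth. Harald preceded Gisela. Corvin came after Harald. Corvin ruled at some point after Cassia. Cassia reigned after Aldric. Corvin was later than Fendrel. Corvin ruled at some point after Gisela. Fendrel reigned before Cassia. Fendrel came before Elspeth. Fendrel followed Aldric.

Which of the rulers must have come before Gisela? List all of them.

Aldric, Cassia, Fendrel, Harald

Directly stated before Gisela: Harald.
Aldric reaches Gisela via Aldric → Harald → Gisela.
Cassia reaches Gisela via Cassia → Harald → Gisela.
Fendrel reaches Gisela via Fendrel → Cassia → Harald → Gisela.
No chain forces Corvin (or any of the others) ahead of Gisela.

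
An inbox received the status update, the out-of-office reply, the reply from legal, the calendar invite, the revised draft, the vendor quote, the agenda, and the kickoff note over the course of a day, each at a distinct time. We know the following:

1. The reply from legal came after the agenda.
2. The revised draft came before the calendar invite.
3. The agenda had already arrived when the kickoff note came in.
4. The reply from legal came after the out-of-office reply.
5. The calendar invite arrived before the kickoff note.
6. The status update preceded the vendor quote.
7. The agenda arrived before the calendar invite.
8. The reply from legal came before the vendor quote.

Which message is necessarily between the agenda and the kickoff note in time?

Tracing the constraints gives the agenda → the calendar invite → the kickoff note, so the calendar invite sits after the agenda and before the kickoff note.
No other message is forced both after the agenda and before the kickoff note.

the calendar invite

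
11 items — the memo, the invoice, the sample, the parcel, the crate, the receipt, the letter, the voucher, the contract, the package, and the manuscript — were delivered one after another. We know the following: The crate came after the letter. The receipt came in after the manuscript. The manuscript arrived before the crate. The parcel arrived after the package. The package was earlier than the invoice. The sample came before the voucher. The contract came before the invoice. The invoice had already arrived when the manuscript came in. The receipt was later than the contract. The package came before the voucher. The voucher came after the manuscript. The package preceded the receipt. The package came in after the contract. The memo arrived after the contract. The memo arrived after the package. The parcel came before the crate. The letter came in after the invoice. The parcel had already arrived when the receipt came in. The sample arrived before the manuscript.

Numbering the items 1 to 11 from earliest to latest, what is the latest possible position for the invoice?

6

The invoice must come before the crate, the letter, the manuscript, the receipt, and the voucher — 5 items forced after it.
Everything else can be placed before the invoice in some valid order, so the invoice can sit as late as position 11 − 5 = 6.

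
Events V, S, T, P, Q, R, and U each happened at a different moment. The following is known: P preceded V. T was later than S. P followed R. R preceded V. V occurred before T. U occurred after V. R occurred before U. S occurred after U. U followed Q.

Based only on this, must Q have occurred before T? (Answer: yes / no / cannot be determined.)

Chain the constraints: Q → U → S → T. Each link is directly stated, so Q comes before T.

yes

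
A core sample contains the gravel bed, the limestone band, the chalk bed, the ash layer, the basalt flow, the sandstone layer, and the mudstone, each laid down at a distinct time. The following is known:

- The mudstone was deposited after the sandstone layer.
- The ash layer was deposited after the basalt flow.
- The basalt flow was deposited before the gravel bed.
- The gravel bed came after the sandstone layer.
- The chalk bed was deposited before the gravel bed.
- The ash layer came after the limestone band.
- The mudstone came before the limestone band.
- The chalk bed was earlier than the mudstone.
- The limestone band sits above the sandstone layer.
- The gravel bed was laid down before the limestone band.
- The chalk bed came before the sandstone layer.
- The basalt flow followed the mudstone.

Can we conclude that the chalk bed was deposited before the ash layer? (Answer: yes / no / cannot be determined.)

Chain the constraints: the chalk bed → the mudstone → the basalt flow → the ash layer. Each link is directly stated, so the chalk bed comes before the ash layer.

yes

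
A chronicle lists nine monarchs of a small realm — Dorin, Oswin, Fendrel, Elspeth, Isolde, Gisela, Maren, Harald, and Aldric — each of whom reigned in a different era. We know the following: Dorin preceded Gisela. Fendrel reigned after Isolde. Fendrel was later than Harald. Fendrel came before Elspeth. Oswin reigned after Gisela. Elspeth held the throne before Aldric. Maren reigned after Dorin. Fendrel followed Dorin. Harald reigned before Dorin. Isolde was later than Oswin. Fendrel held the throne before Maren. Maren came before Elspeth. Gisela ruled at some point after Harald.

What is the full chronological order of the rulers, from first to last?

The constraints fix every adjacent pair, so only one ordering works:
Harald → Dorin → Gisela → Oswin → Isolde → Fendrel → Maren → Elspeth → Aldric.

Harald, Dorin, Gisela, Oswin, Isolde, Fendrel, Maren, Elspeth, Aldric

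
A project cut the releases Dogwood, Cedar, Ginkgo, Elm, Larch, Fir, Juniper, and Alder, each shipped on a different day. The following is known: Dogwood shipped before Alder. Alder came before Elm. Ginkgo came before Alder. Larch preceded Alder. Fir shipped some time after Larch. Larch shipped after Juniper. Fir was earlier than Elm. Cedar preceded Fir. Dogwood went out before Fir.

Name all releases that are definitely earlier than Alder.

Directly stated before Alder: Dogwood, Ginkgo, and Larch.
Juniper reaches Alder via Juniper → Larch → Alder.

Dogwood, Ginkgo, Juniper, Larch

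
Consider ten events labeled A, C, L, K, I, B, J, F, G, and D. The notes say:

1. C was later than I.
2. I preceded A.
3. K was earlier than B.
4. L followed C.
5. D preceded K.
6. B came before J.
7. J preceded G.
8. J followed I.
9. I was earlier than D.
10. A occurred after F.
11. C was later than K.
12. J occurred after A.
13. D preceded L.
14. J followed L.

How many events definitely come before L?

Directly stated before L: C and D.
I reaches L via I → C → L.
K reaches L via K → C → L.
That's C, D, I, and K — 4 in all.

4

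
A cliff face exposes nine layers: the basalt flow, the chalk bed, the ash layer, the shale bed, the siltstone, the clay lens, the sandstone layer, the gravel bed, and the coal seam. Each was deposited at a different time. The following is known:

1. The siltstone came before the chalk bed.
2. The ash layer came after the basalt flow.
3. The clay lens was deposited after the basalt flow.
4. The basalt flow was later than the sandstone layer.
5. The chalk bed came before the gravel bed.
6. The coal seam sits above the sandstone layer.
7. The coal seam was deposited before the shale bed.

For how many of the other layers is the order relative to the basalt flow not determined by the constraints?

Forced before the basalt flow: the sandstone layer; forced after the basalt flow: the ash layer and the clay lens.
That leaves the chalk bed, the coal seam, the gravel bed, the shale bed, and the siltstone with no forced order relative to the basalt flow — 5.

5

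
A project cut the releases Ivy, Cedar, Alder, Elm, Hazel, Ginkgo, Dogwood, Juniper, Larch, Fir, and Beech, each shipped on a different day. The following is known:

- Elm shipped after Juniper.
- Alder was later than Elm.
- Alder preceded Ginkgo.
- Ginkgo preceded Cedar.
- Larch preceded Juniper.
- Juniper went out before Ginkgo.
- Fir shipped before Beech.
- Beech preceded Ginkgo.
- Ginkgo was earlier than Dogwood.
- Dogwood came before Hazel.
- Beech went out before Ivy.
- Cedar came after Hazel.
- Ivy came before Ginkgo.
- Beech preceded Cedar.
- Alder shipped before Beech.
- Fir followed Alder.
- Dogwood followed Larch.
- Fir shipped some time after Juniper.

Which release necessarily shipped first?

Larch has a chain of constraints placing it before every other release, so Larch must be first.

Larch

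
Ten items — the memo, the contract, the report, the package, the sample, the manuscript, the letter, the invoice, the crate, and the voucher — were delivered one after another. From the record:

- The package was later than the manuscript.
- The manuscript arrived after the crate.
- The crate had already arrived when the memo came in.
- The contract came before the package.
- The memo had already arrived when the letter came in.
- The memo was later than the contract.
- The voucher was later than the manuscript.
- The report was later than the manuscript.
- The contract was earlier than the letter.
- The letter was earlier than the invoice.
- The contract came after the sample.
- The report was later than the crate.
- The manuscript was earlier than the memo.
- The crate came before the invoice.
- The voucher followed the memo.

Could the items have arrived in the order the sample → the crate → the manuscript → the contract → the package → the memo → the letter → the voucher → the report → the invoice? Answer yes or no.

Check each stated constraint against the proposed order — e.g. the crate is ahead of the report; the crate is ahead of the invoice. Every pair is in the required order; nothing is violated.

yes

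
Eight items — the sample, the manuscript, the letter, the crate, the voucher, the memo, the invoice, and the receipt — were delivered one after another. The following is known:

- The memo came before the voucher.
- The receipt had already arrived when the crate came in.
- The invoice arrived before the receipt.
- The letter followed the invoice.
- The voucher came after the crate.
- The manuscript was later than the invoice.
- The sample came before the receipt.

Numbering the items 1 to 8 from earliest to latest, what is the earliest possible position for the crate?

The invoice, the receipt, and the sample must all come before the crate — 3 forced predecessors.
Nothing else is forced ahead of the crate, so its earliest slot is position 3 + 1 = 4.

4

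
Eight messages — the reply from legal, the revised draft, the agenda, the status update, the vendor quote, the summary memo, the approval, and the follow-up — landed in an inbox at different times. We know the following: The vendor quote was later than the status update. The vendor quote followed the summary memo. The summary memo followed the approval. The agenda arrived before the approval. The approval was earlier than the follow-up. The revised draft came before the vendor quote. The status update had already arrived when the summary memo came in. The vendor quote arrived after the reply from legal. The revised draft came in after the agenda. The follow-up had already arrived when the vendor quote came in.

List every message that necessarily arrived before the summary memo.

Directly stated before the summary memo: the approval and the status update.
The agenda reaches the summary memo via the agenda → the approval → the summary memo.
No chain forces the revised draft (or any of the others) ahead of the summary memo.

the agenda, the approval, the status update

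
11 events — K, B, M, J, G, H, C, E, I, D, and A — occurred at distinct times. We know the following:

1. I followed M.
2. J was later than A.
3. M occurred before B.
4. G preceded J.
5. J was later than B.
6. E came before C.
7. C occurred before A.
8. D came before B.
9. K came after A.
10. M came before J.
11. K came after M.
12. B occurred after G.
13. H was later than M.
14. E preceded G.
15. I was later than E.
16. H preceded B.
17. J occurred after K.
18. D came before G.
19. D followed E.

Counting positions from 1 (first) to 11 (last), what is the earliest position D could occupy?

E must come before D — 1 forced predecessor.
Nothing else is forced ahead of D, so its earliest slot is position 1 + 1 = 2.

2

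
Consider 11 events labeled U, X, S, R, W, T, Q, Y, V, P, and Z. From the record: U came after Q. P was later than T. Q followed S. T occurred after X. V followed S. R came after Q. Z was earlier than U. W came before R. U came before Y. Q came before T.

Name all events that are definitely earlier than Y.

Directly stated before Y: U.
Q reaches Y via Q → U → Y.
S reaches Y via S → Q → U → Y.
Z reaches Y via Z → U → Y.
No chain forces P (or any of the others) ahead of Y.

Q, S, U, Z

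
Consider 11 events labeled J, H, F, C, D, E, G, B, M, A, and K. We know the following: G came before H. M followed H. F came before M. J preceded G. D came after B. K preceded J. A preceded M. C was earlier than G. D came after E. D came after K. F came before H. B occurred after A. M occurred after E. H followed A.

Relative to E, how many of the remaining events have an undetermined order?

8

Forced after E: D and M.
That leaves A, B, C, F, G, H, J, and K with no forced order relative to E — 8.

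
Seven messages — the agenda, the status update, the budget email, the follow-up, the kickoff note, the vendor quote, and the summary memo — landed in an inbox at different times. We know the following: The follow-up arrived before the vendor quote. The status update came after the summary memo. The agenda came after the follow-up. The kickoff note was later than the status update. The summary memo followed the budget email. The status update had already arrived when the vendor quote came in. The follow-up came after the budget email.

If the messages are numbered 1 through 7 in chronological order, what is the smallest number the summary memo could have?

The budget email must come before the summary memo — 1 forced predecessor.
Nothing else is forced ahead of the summary memo, so its earliest slot is position 1 + 1 = 2.

2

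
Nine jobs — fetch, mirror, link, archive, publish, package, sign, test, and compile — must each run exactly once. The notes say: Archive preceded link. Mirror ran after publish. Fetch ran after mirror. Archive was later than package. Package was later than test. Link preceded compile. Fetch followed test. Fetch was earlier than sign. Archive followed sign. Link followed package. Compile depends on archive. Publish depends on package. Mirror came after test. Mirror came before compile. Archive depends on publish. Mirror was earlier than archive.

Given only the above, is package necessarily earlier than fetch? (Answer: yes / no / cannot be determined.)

yes

Chain the constraints: package → publish → mirror → fetch. Each link is directly stated, so package comes before fetch.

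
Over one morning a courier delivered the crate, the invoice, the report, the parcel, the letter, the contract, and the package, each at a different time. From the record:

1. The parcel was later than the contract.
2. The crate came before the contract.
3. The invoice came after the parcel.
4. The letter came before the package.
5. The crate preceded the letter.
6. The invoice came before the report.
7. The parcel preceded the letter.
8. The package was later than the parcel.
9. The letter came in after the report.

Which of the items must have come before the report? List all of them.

Directly stated before the report: the invoice.
The contract reaches the report via the contract → the parcel → the invoice → the report.
The crate reaches the report via the crate → the contract → the parcel → the invoice → the report.
The parcel reaches the report via the parcel → the invoice → the report.
No chain forces the letter (or any of the others) ahead of the report.

the contract, the crate, the invoice, the parcel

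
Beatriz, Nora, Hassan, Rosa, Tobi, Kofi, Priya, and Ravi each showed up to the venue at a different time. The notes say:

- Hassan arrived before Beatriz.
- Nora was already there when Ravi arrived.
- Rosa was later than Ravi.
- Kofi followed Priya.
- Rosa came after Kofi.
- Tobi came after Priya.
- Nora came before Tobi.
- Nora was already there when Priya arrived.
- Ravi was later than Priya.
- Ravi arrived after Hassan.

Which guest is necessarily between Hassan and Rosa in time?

Tracing the constraints gives Hassan → Ravi → Rosa, so Ravi sits after Hassan and before Rosa.
No other guest is forced both after Hassan and before Rosa.

Ravi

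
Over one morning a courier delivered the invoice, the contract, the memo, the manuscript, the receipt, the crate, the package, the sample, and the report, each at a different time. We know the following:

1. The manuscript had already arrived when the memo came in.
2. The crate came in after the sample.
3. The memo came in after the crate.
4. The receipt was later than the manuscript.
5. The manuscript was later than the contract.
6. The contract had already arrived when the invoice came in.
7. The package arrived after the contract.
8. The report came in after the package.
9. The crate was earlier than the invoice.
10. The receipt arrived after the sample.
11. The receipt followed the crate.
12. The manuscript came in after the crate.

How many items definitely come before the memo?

Directly stated before the memo: the crate and the manuscript.
The contract reaches the memo via the contract → the manuscript → the memo.
The sample reaches the memo via the sample → the crate → the memo.
No chain forces the receipt (or any of the others) ahead of the memo.
That's the contract, the crate, the manuscript, and the sample — 4 in all.

4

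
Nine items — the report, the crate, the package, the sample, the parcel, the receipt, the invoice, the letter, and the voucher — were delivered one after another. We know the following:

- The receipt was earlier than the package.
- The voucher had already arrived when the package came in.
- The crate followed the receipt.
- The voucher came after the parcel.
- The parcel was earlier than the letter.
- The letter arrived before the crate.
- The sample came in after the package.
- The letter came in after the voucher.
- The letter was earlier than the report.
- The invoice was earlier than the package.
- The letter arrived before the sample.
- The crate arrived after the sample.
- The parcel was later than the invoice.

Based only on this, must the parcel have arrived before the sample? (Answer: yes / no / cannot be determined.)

yes

Chain the constraints: the parcel → the letter → the sample. Each link is directly stated, so the parcel comes before the sample.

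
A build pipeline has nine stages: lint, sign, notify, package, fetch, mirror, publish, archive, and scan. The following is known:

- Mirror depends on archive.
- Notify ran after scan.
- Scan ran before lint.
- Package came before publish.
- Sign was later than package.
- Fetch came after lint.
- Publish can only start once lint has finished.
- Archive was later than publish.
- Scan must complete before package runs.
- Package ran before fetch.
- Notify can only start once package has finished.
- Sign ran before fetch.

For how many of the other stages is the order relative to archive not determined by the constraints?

3

Forced before archive: lint, package, publish, and scan; forced after archive: mirror.
That leaves fetch, notify, and sign with no forced order relative to archive — 3.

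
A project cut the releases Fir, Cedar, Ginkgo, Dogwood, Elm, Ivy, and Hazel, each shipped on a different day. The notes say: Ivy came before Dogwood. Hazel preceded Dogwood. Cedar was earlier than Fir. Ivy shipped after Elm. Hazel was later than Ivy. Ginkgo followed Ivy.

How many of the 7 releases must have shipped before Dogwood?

Directly stated before Dogwood: Hazel and Ivy.
Elm reaches Dogwood via Elm → Ivy → Dogwood.
No chain forces Ginkgo (or any of the others) ahead of Dogwood.
That's Elm, Hazel, and Ivy — 3 in all.

3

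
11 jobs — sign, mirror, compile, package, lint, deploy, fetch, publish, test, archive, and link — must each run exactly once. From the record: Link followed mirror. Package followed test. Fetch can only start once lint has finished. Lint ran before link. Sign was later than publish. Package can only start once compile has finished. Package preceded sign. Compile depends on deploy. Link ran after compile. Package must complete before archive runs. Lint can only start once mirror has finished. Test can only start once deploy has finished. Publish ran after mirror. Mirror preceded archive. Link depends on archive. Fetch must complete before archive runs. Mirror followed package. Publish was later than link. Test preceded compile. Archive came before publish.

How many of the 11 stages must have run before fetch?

6

Directly stated before fetch: lint.
Compile reaches fetch via compile → package → mirror → lint → fetch.
Deploy reaches fetch via deploy → compile → package → mirror → lint → fetch.
Mirror reaches fetch via mirror → lint → fetch.
Likewise package and test each reach fetch by chaining the stated constraints.
No chain forces sign (or any of the others) ahead of fetch.
That's compile, deploy, lint, mirror, package, and test — 6 in all.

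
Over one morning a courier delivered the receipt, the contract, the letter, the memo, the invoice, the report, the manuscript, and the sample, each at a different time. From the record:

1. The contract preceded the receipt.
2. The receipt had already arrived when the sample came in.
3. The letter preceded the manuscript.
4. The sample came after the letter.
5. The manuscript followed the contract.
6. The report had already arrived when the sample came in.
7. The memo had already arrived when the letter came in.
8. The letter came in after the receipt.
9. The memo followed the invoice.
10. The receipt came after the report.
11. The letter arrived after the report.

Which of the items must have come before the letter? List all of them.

Directly stated before the letter: the memo, the receipt, and the report.
The contract reaches the letter via the contract → the receipt → the letter.
The invoice reaches the letter via the invoice → the memo → the letter.
No chain forces the sample (or any of the others) ahead of the letter.

the contract, the invoice, the memo, the receipt, the report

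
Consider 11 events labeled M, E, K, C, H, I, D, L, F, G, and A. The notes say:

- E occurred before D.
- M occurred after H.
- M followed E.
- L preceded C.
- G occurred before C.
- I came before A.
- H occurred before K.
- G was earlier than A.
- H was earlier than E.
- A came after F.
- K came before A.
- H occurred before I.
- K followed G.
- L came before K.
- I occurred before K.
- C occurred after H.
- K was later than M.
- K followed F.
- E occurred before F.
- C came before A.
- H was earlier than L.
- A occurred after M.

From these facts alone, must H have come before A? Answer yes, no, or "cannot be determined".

Chain the constraints: H → K → A. Each link is directly stated, so H comes before A.

yes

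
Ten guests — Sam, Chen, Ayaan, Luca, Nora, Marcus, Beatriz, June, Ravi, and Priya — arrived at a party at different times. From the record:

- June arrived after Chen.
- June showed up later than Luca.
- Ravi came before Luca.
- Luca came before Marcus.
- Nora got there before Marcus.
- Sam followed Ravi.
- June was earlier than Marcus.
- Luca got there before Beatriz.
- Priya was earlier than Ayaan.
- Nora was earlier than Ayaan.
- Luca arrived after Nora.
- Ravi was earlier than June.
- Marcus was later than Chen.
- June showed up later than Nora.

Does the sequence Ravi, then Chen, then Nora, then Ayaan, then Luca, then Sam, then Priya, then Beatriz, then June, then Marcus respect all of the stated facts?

no

The constraints require Priya before Ayaan, but in the proposed sequence Ayaan appears ahead of Priya. That one violation is enough.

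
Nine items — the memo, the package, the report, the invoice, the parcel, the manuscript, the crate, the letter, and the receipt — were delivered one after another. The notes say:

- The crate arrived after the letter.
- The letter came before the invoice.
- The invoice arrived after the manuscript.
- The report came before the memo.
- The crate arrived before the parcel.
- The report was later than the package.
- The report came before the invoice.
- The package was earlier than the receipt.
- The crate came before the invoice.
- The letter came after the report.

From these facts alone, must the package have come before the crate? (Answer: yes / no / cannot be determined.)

Chain the constraints: the package → the report → the letter → the crate. Each link is directly stated, so the package comes before the crate.

yes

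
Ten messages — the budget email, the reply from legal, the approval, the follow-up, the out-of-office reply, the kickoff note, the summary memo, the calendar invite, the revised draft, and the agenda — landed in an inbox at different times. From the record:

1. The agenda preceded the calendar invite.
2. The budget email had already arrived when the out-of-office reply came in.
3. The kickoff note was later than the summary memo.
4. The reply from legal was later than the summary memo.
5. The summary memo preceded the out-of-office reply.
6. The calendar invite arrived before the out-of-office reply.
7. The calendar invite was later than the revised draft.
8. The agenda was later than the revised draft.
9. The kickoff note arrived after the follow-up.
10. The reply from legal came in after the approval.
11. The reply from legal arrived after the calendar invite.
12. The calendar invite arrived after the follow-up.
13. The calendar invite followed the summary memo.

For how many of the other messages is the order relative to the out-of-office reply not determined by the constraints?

3

Forced before the out-of-office reply: the agenda, the budget email, the calendar invite, the follow-up, the revised draft, and the summary memo.
That leaves the approval, the kickoff note, and the reply from legal with no forced order relative to the out-of-office reply — 3.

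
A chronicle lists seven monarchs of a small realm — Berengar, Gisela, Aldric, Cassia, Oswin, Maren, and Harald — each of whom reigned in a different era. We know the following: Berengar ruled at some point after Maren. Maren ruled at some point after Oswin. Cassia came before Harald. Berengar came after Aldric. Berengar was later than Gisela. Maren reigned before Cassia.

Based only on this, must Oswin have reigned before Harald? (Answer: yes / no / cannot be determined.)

yes

Chain the constraints: Oswin → Maren → Cassia → Harald. Each link is directly stated, so Oswin comes before Harald.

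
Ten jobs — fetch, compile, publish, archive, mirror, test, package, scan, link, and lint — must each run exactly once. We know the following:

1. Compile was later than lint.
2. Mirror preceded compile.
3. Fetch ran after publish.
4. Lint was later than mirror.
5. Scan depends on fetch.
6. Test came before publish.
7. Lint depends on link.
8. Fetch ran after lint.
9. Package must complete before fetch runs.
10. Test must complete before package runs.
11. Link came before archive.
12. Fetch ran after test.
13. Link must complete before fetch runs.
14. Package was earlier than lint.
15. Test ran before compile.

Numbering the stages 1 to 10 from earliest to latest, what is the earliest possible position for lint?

5

Link, mirror, package, and test must all come before lint — 4 forced predecessors.
Nothing else is forced ahead of lint, so its earliest slot is position 4 + 1 = 5.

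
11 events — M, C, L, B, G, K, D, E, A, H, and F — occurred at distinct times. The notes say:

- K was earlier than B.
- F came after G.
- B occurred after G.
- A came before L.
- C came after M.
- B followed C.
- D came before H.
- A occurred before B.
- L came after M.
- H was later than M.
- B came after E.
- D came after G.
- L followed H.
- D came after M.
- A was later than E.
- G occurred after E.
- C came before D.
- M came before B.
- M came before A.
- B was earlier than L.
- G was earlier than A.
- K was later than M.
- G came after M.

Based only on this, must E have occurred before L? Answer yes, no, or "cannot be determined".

Chain the constraints: E → B → L. Each link is directly stated, so E comes before L.

yes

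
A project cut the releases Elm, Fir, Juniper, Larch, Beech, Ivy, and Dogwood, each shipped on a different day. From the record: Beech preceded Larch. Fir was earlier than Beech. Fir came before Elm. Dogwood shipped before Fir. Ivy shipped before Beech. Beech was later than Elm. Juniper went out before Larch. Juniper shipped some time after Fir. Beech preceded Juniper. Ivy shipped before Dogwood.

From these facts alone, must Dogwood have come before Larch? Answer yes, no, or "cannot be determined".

yes

Chain the constraints: Dogwood → Fir → Juniper → Larch. Each link is directly stated, so Dogwood comes before Larch.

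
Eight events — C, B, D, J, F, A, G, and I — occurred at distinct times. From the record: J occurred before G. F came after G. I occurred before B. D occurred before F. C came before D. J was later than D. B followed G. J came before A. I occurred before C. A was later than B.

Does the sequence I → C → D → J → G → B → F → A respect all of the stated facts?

yes

Check each stated constraint against the proposed order — e.g. J is ahead of A; I is ahead of B. Every pair is in the required order; nothing is violated.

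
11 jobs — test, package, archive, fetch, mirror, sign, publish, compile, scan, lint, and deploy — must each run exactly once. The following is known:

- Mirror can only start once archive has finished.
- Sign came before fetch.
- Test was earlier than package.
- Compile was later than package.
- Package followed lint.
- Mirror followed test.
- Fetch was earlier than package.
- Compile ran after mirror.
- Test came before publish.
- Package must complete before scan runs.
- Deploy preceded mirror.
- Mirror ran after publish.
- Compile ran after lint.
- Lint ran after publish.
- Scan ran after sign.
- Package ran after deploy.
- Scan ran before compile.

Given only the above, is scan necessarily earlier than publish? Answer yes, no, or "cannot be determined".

no

Tracing the constraints gives publish → lint → package → scan, so publish must come before scan.
That means scan cannot be before publish.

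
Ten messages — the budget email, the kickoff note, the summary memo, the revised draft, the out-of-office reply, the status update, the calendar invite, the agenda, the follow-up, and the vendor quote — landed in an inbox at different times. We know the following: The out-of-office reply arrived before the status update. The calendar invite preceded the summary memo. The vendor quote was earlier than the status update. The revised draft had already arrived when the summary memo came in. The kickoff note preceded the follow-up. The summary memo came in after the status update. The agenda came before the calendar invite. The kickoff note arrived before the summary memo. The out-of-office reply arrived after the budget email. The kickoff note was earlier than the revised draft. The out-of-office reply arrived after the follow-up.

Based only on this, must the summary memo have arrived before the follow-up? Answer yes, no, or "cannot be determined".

no

Tracing the constraints gives the follow-up → the out-of-office reply → the status update → the summary memo, so the follow-up must come before the summary memo.
That means the summary memo cannot be before the follow-up.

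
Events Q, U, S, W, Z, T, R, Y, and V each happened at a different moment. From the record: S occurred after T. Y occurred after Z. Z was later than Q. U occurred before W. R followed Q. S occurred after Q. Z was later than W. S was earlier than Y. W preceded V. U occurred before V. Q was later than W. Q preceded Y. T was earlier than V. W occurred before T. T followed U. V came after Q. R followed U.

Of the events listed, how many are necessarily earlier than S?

4

Directly stated before S: Q and T.
U reaches S via U → T → S.
W reaches S via W → T → S.
No chain forces Z (or any of the others) ahead of S.
That's Q, T, U, and W — 4 in all.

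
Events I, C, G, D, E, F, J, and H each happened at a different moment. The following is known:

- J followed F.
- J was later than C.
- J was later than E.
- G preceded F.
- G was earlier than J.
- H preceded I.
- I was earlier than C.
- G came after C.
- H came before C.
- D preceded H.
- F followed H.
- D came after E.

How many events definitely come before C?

Directly stated before C: H and I.
D reaches C via D → H → C.
E reaches C via E → D → H → C.
No chain forces J (or any of the others) ahead of C.
That's D, E, H, and I — 4 in all.

4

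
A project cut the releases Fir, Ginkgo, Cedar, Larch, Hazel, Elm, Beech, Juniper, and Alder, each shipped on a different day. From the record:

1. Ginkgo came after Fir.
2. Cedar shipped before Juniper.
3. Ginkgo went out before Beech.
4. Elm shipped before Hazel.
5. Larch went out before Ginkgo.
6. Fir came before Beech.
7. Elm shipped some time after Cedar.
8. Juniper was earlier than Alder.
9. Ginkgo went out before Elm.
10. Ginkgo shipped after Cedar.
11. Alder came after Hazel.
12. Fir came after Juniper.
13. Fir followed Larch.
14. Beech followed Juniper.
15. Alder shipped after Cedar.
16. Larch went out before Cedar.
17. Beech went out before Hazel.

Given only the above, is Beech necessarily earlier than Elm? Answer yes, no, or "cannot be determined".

cannot be determined

No chain of stated constraints runs from Beech to Elm, and none runs from Elm to Beech either.
So the relative order of Beech and Elm is not fixed by the given facts.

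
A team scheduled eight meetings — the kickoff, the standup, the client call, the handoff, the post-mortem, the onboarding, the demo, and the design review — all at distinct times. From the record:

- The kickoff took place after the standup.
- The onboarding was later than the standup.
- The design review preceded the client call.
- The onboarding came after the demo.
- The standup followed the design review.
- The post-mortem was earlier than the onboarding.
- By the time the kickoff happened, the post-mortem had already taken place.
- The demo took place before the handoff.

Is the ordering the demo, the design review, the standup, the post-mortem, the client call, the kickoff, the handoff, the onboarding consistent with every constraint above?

Check each stated constraint against the proposed order — e.g. the demo is ahead of the handoff; the demo is ahead of the onboarding. Every pair is in the required order; nothing is violated.

yes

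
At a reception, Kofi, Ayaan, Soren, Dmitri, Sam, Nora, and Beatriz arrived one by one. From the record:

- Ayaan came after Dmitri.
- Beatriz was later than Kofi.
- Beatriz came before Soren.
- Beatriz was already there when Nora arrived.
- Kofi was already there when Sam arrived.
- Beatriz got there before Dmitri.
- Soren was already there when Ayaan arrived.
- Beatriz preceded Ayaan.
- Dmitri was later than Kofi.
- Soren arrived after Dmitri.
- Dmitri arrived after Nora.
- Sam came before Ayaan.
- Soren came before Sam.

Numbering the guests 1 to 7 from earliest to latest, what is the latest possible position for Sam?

6

Sam must come before Ayaan — 1 guest forced after them.
Everything else can be placed before Sam in some valid order, so Sam can sit as late as position 7 − 1 = 6.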